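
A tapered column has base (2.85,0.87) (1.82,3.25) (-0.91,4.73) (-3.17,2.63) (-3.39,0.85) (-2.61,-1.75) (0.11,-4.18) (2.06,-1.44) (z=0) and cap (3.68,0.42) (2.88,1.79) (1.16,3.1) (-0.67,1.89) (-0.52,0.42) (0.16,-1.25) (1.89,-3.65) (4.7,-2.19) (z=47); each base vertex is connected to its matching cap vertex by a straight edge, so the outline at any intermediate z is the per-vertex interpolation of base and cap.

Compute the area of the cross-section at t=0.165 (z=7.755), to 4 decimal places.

Area at t=0.165: 33.1578

Cross-section at t=0.165: each vertex is (1-t)·p0[i] + t·p1[i].
  v1: (1-0.165)·(2.85,0.87) + 0.165·(3.68,0.42) = (2.9870,0.7957)
  v2: (1-0.165)·(1.82,3.25) + 0.165·(2.88,1.79) = (1.9949,3.0091)
  v3: (1-0.165)·(-0.91,4.73) + 0.165·(1.16,3.1) = (-0.5685,4.4611)
  v4: (1-0.165)·(-3.17,2.63) + 0.165·(-0.67,1.89) = (-2.7575,2.5079)
  v5: (1-0.165)·(-3.39,0.85) + 0.165·(-0.52,0.42) = (-2.9164,0.7791)
  v6: (1-0.165)·(-2.61,-1.75) + 0.165·(0.16,-1.25) = (-2.1529,-1.6675)
  v7: (1-0.165)·(0.11,-4.18) + 0.165·(1.89,-3.65) = (0.4037,-4.0925)
  v8: (1-0.165)·(2.06,-1.44) + 0.165·(4.7,-2.19) = (2.4956,-1.5637)
Shoelace sum Σ(x_i·y_{i+1} − x_{i+1}·y_i):
  i=1: 2.9870·3.0091 − 1.9949·0.7957 = +7.4006 (running +7.4006)
  i=2: 1.9949·4.4611 − -0.5685·3.0091 = +10.6099 (running +18.0105)
  i=3: -0.5685·2.5079 − -2.7575·4.4611 = +10.8757 (running +28.8862)
  i=4: -2.7575·0.7791 − -2.9164·2.5079 = +5.1659 (running +34.0521)
  i=5: -2.9164·-1.6675 − -2.1529·0.7791 = +6.5404 (running +40.5926)
  i=6: -2.1529·-4.0925 − 0.4037·-1.6675 = +9.4842 (running +50.0768)
  i=7: 0.4037·-1.5637 − 2.4956·-4.0925 = +9.5821 (running +59.6589)
  i=8: 2.4956·0.7957 − 2.9870·-1.5637 = +6.6567 (running +66.3156)
Area = |Σ|/2 = |66.3156|/2 = 33.1578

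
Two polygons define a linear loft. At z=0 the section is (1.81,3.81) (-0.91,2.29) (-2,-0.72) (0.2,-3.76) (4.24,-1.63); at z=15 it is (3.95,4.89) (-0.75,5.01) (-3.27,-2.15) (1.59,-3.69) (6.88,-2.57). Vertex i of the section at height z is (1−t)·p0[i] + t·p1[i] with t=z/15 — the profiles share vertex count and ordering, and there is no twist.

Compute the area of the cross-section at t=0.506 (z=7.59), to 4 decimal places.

Cross-section at t=0.506: each vertex is (1-t)·p0[i] + t·p1[i].
  v1: (1-0.506)·(1.81,3.81) + 0.506·(3.95,4.89) = (2.8928,4.3565)
  v2: (1-0.506)·(-0.91,2.29) + 0.506·(-0.75,5.01) = (-0.8290,3.6663)
  v3: (1-0.506)·(-2,-0.72) + 0.506·(-3.27,-2.15) = (-2.6426,-1.4436)
  v4: (1-0.506)·(0.2,-3.76) + 0.506·(1.59,-3.69) = (0.9033,-3.7246)
  v5: (1-0.506)·(4.24,-1.63) + 0.506·(6.88,-2.57) = (5.5758,-2.1056)
Shoelace sum Σ(x_i·y_{i+1} − x_{i+1}·y_i):
  i=1: 2.8928·3.6663 − -0.8290·4.3565 = +14.2178 (running +14.2178)
  i=2: -0.8290·-1.4436 − -2.6426·3.6663 = +10.8855 (running +25.1032)
  i=3: -2.6426·-3.7246 − 0.9033·-1.4436 = +11.1467 (running +36.2499)
  i=4: 0.9033·-2.1056 − 5.5758·-3.7246 = +18.8656 (running +55.1155)
  i=5: 5.5758·4.3565 − 2.8928·-2.1056 = +30.3823 (running +85.4978)
Area = |Σ|/2 = |85.4978|/2 = 42.7489

Area at t=0.506: 42.7489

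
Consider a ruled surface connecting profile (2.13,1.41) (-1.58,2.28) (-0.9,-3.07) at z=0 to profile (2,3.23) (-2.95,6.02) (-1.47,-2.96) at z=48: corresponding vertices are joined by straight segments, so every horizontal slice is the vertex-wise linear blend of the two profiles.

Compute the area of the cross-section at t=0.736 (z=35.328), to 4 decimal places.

Cross-section at t=0.736: each vertex is (1-t)·p0[i] + t·p1[i].
  v1: (1-0.736)·(2.13,1.41) + 0.736·(2,3.23) = (2.0343,2.7495)
  v2: (1-0.736)·(-1.58,2.28) + 0.736·(-2.95,6.02) = (-2.5883,5.0326)
  v3: (1-0.736)·(-0.9,-3.07) + 0.736·(-1.47,-2.96) = (-1.3195,-2.9890)
Shoelace sum Σ(x_i·y_{i+1} − x_{i+1}·y_i):
  i=1: 2.0343·5.0326 − -2.5883·2.7495 = +17.3546 (running +17.3546)
  i=2: -2.5883·-2.9890 − -1.3195·5.0326 = +14.3773 (running +31.7319)
  i=3: -1.3195·2.7495 − 2.0343·-2.9890 = +2.4526 (running +34.1845)
Area = |Σ|/2 = |34.1845|/2 = 17.0923

Area at t=0.736: 17.0923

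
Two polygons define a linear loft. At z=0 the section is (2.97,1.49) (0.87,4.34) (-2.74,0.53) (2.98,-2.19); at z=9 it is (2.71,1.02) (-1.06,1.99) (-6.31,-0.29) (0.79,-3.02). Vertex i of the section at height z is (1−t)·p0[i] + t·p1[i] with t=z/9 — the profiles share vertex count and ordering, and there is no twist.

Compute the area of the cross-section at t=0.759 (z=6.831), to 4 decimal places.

Area at t=0.759: 23.2750

Cross-section at t=0.759: each vertex is (1-t)·p0[i] + t·p1[i].
  v1: (1-0.759)·(2.97,1.49) + 0.759·(2.71,1.02) = (2.7727,1.1333)
  v2: (1-0.759)·(0.87,4.34) + 0.759·(-1.06,1.99) = (-0.5949,2.5564)
  v3: (1-0.759)·(-2.74,0.53) + 0.759·(-6.31,-0.29) = (-5.4496,-0.0924)
  v4: (1-0.759)·(2.98,-2.19) + 0.759·(0.79,-3.02) = (1.3178,-2.8200)
Shoelace sum Σ(x_i·y_{i+1} − x_{i+1}·y_i):
  i=1: 2.7727·2.5564 − -0.5949·1.1333 = +7.7620 (running +7.7620)
  i=2: -0.5949·-0.0924 − -5.4496·2.5564 = +13.9861 (running +21.7482)
  i=3: -5.4496·-2.8200 − 1.3178·-0.0924 = +15.4895 (running +37.2377)
  i=4: 1.3178·1.1333 − 2.7727·-2.8200 = +9.3122 (running +46.5499)
Area = |Σ|/2 = |46.5499|/2 = 23.2750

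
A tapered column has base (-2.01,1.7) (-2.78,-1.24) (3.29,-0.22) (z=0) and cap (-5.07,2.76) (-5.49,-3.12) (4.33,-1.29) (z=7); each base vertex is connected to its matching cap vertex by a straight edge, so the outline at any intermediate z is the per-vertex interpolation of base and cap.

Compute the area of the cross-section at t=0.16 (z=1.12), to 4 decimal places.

Cross-section at t=0.16: each vertex is (1-t)·p0[i] + t·p1[i].
  v1: (1-0.16)·(-2.01,1.7) + 0.16·(-5.07,2.76) = (-2.4996,1.8696)
  v2: (1-0.16)·(-2.78,-1.24) + 0.16·(-5.49,-3.12) = (-3.2136,-1.5408)
  v3: (1-0.16)·(3.29,-0.22) + 0.16·(4.33,-1.29) = (3.4564,-0.3912)
Shoelace sum Σ(x_i·y_{i+1} − x_{i+1}·y_i):
  i=1: -2.4996·-1.5408 − -3.2136·1.8696 = +9.8595 (running +9.8595)
  i=2: -3.2136·-0.3912 − 3.4564·-1.5408 = +6.5828 (running +16.4423)
  i=3: 3.4564·1.8696 − -2.4996·-0.3912 = +5.4842 (running +21.9266)
Area = |Σ|/2 = |21.9266|/2 = 10.9633

Area at t=0.16: 10.9633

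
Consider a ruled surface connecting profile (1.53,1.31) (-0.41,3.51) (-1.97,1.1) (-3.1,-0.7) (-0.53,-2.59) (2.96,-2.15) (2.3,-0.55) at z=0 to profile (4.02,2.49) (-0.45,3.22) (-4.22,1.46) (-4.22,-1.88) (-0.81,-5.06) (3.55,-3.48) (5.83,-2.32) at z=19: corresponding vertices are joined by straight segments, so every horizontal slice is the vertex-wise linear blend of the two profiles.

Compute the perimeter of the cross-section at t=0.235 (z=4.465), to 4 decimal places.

Cross-section at t=0.235: each vertex is (1-t)·p0[i] + t·p1[i].
  v1: (1-0.235)·(1.53,1.31) + 0.235·(4.02,2.49) = (2.1151,1.5873)
  v2: (1-0.235)·(-0.41,3.51) + 0.235·(-0.45,3.22) = (-0.4194,3.4418)
  v3: (1-0.235)·(-1.97,1.1) + 0.235·(-4.22,1.46) = (-2.4987,1.1846)
  v4: (1-0.235)·(-3.1,-0.7) + 0.235·(-4.22,-1.88) = (-3.3632,-0.9773)
  v5: (1-0.235)·(-0.53,-2.59) + 0.235·(-0.81,-5.06) = (-0.5958,-3.1704)
  v6: (1-0.235)·(2.96,-2.15) + 0.235·(3.55,-3.48) = (3.0987,-2.4625)
  v7: (1-0.235)·(2.3,-0.55) + 0.235·(5.83,-2.32) = (3.1296,-0.9659)
Perimeter = Σ |v_{i+1} − v_i|:
  edge 1→2: √(-2.5345² + 1.8545²) = 3.1406 (running 3.1406)
  edge 2→3: √(-2.0793² + -2.2572²) = 3.0690 (running 6.2096)
  edge 3→4: √(-0.8645² + -2.1619²) = 2.3283 (running 8.5379)
  edge 4→5: √(2.7674² + -2.1931²) = 3.5311 (running 12.0690)
  edge 5→6: √(3.6945² + 0.7079²) = 3.7617 (running 15.8307)
  edge 6→7: √(0.0309² + 1.4966²) = 1.4969 (running 17.3276)
  edge 7→1: √(-1.0144² + 2.5533²) = 2.7474 (running 20.0750)
Perimeter = 20.0750

Perimeter at t=0.235: 20.0750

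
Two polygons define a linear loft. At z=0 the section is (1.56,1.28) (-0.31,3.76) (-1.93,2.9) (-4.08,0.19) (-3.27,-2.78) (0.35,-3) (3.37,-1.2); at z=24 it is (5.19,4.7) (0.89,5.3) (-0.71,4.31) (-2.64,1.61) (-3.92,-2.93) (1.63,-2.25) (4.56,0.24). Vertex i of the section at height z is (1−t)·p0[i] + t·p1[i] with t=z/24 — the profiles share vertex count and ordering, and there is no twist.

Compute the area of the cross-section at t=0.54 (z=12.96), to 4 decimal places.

Area at t=0.54: 41.1753

Cross-section at t=0.54: each vertex is (1-t)·p0[i] + t·p1[i].
  v1: (1-0.54)·(1.56,1.28) + 0.54·(5.19,4.7) = (3.5202,3.1268)
  v2: (1-0.54)·(-0.31,3.76) + 0.54·(0.89,5.3) = (0.3380,4.5916)
  v3: (1-0.54)·(-1.93,2.9) + 0.54·(-0.71,4.31) = (-1.2712,3.6614)
  v4: (1-0.54)·(-4.08,0.19) + 0.54·(-2.64,1.61) = (-3.3024,0.9568)
  v5: (1-0.54)·(-3.27,-2.78) + 0.54·(-3.92,-2.93) = (-3.6210,-2.8610)
  v6: (1-0.54)·(0.35,-3) + 0.54·(1.63,-2.25) = (1.0412,-2.5950)
  v7: (1-0.54)·(3.37,-1.2) + 0.54·(4.56,0.24) = (4.0126,-0.4224)
Shoelace sum Σ(x_i·y_{i+1} − x_{i+1}·y_i):
  i=1: 3.5202·4.5916 − 0.3380·3.1268 = +15.1065 (running +15.1065)
  i=2: 0.3380·3.6614 − -1.2712·4.5916 = +7.0744 (running +22.1809)
  i=3: -1.2712·0.9568 − -3.3024·3.6614 = +10.8751 (running +33.0560)
  i=4: -3.3024·-2.8610 − -3.6210·0.9568 = +12.9127 (running +45.9687)
  i=5: -3.6210·-2.5950 − 1.0412·-2.8610 = +12.3754 (running +58.3441)
  i=6: 1.0412·-0.4224 − 4.0126·-2.5950 = +9.9729 (running +68.3170)
  i=7: 4.0126·3.1268 − 3.5202·-0.4224 = +14.0335 (running +82.3505)
Area = |Σ|/2 = |82.3505|/2 = 41.1753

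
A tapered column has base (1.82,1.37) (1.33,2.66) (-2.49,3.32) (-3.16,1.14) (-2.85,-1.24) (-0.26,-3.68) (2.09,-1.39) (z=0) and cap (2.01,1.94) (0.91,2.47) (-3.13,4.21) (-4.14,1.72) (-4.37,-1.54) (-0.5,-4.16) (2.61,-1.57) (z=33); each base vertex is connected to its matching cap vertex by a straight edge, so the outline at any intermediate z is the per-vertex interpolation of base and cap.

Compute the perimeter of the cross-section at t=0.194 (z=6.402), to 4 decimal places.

Cross-section at t=0.194: each vertex is (1-t)·p0[i] + t·p1[i].
  v1: (1-0.194)·(1.82,1.37) + 0.194·(2.01,1.94) = (1.8569,1.4806)
  v2: (1-0.194)·(1.33,2.66) + 0.194·(0.91,2.47) = (1.2485,2.6231)
  v3: (1-0.194)·(-2.49,3.32) + 0.194·(-3.13,4.21) = (-2.6142,3.4927)
  v4: (1-0.194)·(-3.16,1.14) + 0.194·(-4.14,1.72) = (-3.3501,1.2525)
  v5: (1-0.194)·(-2.85,-1.24) + 0.194·(-4.37,-1.54) = (-3.1449,-1.2982)
  v6: (1-0.194)·(-0.26,-3.68) + 0.194·(-0.5,-4.16) = (-0.3066,-3.7731)
  v7: (1-0.194)·(2.09,-1.39) + 0.194·(2.61,-1.57) = (2.1909,-1.4249)
Perimeter = Σ |v_{i+1} − v_i|:
  edge 1→2: √(-0.6083² + 1.1426²) = 1.2944 (running 1.2944)
  edge 2→3: √(-3.8627² + 0.8695²) = 3.9593 (running 5.2538)
  edge 3→4: √(-0.7360² + -2.2401²) = 2.3579 (running 7.6117)
  edge 4→5: √(0.2052² + -2.5507²) = 2.5590 (running 10.1707)
  edge 5→6: √(2.8383² + -2.4749²) = 3.7658 (running 13.9365)
  edge 6→7: √(2.4974² + 2.3482²) = 3.4280 (running 17.3645)
  edge 7→1: √(-0.3340² + 2.9055²) = 2.9246 (running 20.2891)
Perimeter = 20.2891

Perimeter at t=0.194: 20.2891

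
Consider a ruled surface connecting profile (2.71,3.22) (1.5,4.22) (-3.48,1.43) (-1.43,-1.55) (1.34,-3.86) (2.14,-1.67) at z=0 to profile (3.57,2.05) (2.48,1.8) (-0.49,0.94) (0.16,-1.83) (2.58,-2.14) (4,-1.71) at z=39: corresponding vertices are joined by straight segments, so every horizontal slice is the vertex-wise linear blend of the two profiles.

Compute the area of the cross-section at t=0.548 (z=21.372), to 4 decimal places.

Cross-section at t=0.548: each vertex is (1-t)·p0[i] + t·p1[i].
  v1: (1-0.548)·(2.71,3.22) + 0.548·(3.57,2.05) = (3.1813,2.5788)
  v2: (1-0.548)·(1.5,4.22) + 0.548·(2.48,1.8) = (2.0370,2.8938)
  v3: (1-0.548)·(-3.48,1.43) + 0.548·(-0.49,0.94) = (-1.8415,1.1615)
  v4: (1-0.548)·(-1.43,-1.55) + 0.548·(0.16,-1.83) = (-0.5587,-1.7034)
  v5: (1-0.548)·(1.34,-3.86) + 0.548·(2.58,-2.14) = (2.0195,-2.9174)
  v6: (1-0.548)·(2.14,-1.67) + 0.548·(4,-1.71) = (3.1593,-1.6919)
Shoelace sum Σ(x_i·y_{i+1} − x_{i+1}·y_i):
  i=1: 3.1813·2.8938 − 2.0370·2.5788 = +3.9529 (running +3.9529)
  i=2: 2.0370·1.1615 − -1.8415·2.8938 = +7.6949 (running +11.6478)
  i=3: -1.8415·-1.7034 − -0.5587·1.1615 = +3.7857 (running +15.4336)
  i=4: -0.5587·-2.9174 − 2.0195·-1.7034 = +5.0700 (running +20.5036)
  i=5: 2.0195·-1.6919 − 3.1593·-2.9174 = +5.8001 (running +26.3038)
  i=6: 3.1593·2.5788 − 3.1813·-1.6919 = +13.5297 (running +39.8335)
Area = |Σ|/2 = |39.8335|/2 = 19.9168

Area at t=0.548: 19.9168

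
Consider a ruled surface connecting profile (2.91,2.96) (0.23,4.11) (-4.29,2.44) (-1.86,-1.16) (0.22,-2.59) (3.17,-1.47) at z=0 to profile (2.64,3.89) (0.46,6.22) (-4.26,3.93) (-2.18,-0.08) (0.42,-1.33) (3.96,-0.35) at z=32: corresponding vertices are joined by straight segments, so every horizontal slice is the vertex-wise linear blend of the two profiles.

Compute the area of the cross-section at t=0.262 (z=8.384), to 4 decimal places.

Area at t=0.262: 34.2285

Cross-section at t=0.262: each vertex is (1-t)·p0[i] + t·p1[i].
  v1: (1-0.262)·(2.91,2.96) + 0.262·(2.64,3.89) = (2.8393,3.2037)
  v2: (1-0.262)·(0.23,4.11) + 0.262·(0.46,6.22) = (0.2903,4.6628)
  v3: (1-0.262)·(-4.29,2.44) + 0.262·(-4.26,3.93) = (-4.2821,2.8304)
  v4: (1-0.262)·(-1.86,-1.16) + 0.262·(-2.18,-0.08) = (-1.9438,-0.8770)
  v5: (1-0.262)·(0.22,-2.59) + 0.262·(0.42,-1.33) = (0.2724,-2.2599)
  v6: (1-0.262)·(3.17,-1.47) + 0.262·(3.96,-0.35) = (3.3770,-1.1766)
Shoelace sum Σ(x_i·y_{i+1} − x_{i+1}·y_i):
  i=1: 2.8393·4.6628 − 0.2903·3.2037 = +12.3091 (running +12.3091)
  i=2: 0.2903·2.8304 − -4.2821·4.6628 = +20.7884 (running +33.0975)
  i=3: -4.2821·-0.8770 − -1.9438·2.8304 = +9.2574 (running +42.3549)
  i=4: -1.9438·-2.2599 − 0.2724·-0.8770 = +4.6318 (running +46.9866)
  i=5: 0.2724·-1.1766 − 3.3770·-2.2599 = +7.3111 (running +54.2977)
  i=6: 3.3770·3.2037 − 2.8393·-1.1766 = +14.1593 (running +68.4570)
Area = |Σ|/2 = |68.4570|/2 = 34.2285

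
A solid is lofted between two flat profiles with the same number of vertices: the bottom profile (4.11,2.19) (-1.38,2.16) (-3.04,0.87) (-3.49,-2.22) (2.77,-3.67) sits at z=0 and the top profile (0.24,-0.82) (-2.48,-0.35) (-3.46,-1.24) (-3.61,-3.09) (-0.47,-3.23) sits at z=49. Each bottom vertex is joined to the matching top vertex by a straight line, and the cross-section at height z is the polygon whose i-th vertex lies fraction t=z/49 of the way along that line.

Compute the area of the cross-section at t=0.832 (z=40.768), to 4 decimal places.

Area at t=0.832: 11.7069

Cross-section at t=0.832: each vertex is (1-t)·p0[i] + t·p1[i].
  v1: (1-0.832)·(4.11,2.19) + 0.832·(0.24,-0.82) = (0.8902,-0.3143)
  v2: (1-0.832)·(-1.38,2.16) + 0.832·(-2.48,-0.35) = (-2.2952,0.0717)
  v3: (1-0.832)·(-3.04,0.87) + 0.832·(-3.46,-1.24) = (-3.3894,-0.8855)
  v4: (1-0.832)·(-3.49,-2.22) + 0.832·(-3.61,-3.09) = (-3.5898,-2.9438)
  v5: (1-0.832)·(2.77,-3.67) + 0.832·(-0.47,-3.23) = (0.0743,-3.3039)
Shoelace sum Σ(x_i·y_{i+1} − x_{i+1}·y_i):
  i=1: 0.8902·0.0717 − -2.2952·-0.3143 = -0.6576 (running -0.6576)
  i=2: -2.2952·-0.8855 − -3.3894·0.0717 = +2.2754 (running +1.6178)
  i=3: -3.3894·-2.9438 − -3.5898·-0.8855 = +6.7991 (running +8.4169)
  i=4: -3.5898·-3.3039 − 0.0743·-2.9438 = +12.0793 (running +20.4962)
  i=5: 0.0743·-0.3143 − 0.8902·-3.3039 = +2.9177 (running +23.4139)
Area = |Σ|/2 = |23.4139|/2 = 11.7069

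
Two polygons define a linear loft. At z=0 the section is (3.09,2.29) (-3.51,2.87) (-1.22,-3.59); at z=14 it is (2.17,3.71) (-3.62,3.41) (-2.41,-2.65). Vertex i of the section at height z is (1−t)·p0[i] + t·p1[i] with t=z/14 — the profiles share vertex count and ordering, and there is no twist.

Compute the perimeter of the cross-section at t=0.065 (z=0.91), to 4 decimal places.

Perimeter at t=0.065: 20.7003

Cross-section at t=0.065: each vertex is (1-t)·p0[i] + t·p1[i].
  v1: (1-0.065)·(3.09,2.29) + 0.065·(2.17,3.71) = (3.0302,2.3823)
  v2: (1-0.065)·(-3.51,2.87) + 0.065·(-3.62,3.41) = (-3.5171,2.9051)
  v3: (1-0.065)·(-1.22,-3.59) + 0.065·(-2.41,-2.65) = (-1.2974,-3.5289)
Perimeter = Σ |v_{i+1} − v_i|:
  edge 1→2: √(-6.5473² + 0.5228²) = 6.5682 (running 6.5682)
  edge 2→3: √(2.2198² + -6.4340²) = 6.8062 (running 13.3744)
  edge 3→1: √(4.3275² + 5.9112²) = 7.3260 (running 20.7003)
Perimeter = 20.7003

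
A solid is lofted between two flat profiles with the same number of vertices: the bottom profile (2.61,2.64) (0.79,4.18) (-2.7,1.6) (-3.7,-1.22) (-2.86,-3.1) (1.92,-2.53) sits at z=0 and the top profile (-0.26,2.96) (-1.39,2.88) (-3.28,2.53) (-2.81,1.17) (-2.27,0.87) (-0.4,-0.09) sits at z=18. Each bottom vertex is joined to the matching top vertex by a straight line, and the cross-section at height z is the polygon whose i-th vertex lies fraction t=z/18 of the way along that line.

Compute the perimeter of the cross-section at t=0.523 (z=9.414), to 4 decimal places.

Perimeter at t=0.523: 15.2940

Cross-section at t=0.523: each vertex is (1-t)·p0[i] + t·p1[i].
  v1: (1-0.523)·(2.61,2.64) + 0.523·(-0.26,2.96) = (1.1090,2.8074)
  v2: (1-0.523)·(0.79,4.18) + 0.523·(-1.39,2.88) = (-0.3501,3.5001)
  v3: (1-0.523)·(-2.7,1.6) + 0.523·(-3.28,2.53) = (-3.0033,2.0864)
  v4: (1-0.523)·(-3.7,-1.22) + 0.523·(-2.81,1.17) = (-3.2345,0.0300)
  v5: (1-0.523)·(-2.86,-3.1) + 0.523·(-2.27,0.87) = (-2.5514,-1.0237)
  v6: (1-0.523)·(1.92,-2.53) + 0.523·(-0.4,-0.09) = (0.7066,-1.2539)
Perimeter = Σ |v_{i+1} − v_i|:
  edge 1→2: √(-1.4591² + 0.6927²) = 1.6152 (running 1.6152)
  edge 2→3: √(-2.6532² + -1.4137²) = 3.0063 (running 4.6216)
  edge 3→4: √(-0.2312² + -2.0564²) = 2.0694 (running 6.6909)
  edge 4→5: √(0.6831² + -1.0537²) = 1.2557 (running 7.9467)
  edge 5→6: √(3.2581² + -0.2302²) = 3.2662 (running 11.2128)
  edge 6→1: √(0.4024² + 4.0612²) = 4.0811 (running 15.2940)
Perimeter = 15.2940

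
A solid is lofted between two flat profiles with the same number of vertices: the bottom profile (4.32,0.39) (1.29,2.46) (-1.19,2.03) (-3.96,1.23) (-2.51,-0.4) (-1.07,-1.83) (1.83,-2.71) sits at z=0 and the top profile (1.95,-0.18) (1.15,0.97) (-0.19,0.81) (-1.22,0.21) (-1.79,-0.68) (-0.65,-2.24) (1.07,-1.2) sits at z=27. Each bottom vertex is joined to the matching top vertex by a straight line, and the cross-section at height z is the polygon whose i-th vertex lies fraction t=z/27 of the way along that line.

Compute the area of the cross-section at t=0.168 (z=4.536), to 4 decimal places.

Cross-section at t=0.168: each vertex is (1-t)·p0[i] + t·p1[i].
  v1: (1-0.168)·(4.32,0.39) + 0.168·(1.95,-0.18) = (3.9218,0.2942)
  v2: (1-0.168)·(1.29,2.46) + 0.168·(1.15,0.97) = (1.2665,2.2097)
  v3: (1-0.168)·(-1.19,2.03) + 0.168·(-0.19,0.81) = (-1.0220,1.8250)
  v4: (1-0.168)·(-3.96,1.23) + 0.168·(-1.22,0.21) = (-3.4997,1.0586)
  v5: (1-0.168)·(-2.51,-0.4) + 0.168·(-1.79,-0.68) = (-2.3890,-0.4470)
  v6: (1-0.168)·(-1.07,-1.83) + 0.168·(-0.65,-2.24) = (-0.9994,-1.8989)
  v7: (1-0.168)·(1.83,-2.71) + 0.168·(1.07,-1.2) = (1.7023,-2.4563)
Shoelace sum Σ(x_i·y_{i+1} − x_{i+1}·y_i):
  i=1: 3.9218·2.2097 − 1.2665·0.2942 = +8.2934 (running +8.2934)
  i=2: 1.2665·1.8250 − -1.0220·2.2097 = +4.5697 (running +12.8630)
  i=3: -1.0220·1.0586 − -3.4997·1.8250 = +5.3051 (running +18.1682)
  i=4: -3.4997·-0.4470 − -2.3890·1.0586 = +4.0936 (running +22.2618)
  i=5: -2.3890·-1.8989 − -0.9994·-0.4470 = +4.0897 (running +26.3515)
  i=6: -0.9994·-2.4563 − 1.7023·-1.8989 = +5.6874 (running +32.0389)
  i=7: 1.7023·0.2942 − 3.9218·-2.4563 = +10.1342 (running +42.1731)
Area = |Σ|/2 = |42.1731|/2 = 21.0866

Area at t=0.168: 21.0866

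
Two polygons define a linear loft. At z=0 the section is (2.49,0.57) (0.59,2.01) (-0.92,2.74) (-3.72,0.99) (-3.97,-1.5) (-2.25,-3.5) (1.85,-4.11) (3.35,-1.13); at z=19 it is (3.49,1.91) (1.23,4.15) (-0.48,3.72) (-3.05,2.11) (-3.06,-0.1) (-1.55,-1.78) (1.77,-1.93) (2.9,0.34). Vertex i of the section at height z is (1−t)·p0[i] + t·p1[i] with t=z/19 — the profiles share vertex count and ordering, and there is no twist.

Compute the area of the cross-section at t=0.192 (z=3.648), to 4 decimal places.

Area at t=0.192: 33.5168

Cross-section at t=0.192: each vertex is (1-t)·p0[i] + t·p1[i].
  v1: (1-0.192)·(2.49,0.57) + 0.192·(3.49,1.91) = (2.6820,0.8273)
  v2: (1-0.192)·(0.59,2.01) + 0.192·(1.23,4.15) = (0.7129,2.4209)
  v3: (1-0.192)·(-0.92,2.74) + 0.192·(-0.48,3.72) = (-0.8355,2.9282)
  v4: (1-0.192)·(-3.72,0.99) + 0.192·(-3.05,2.11) = (-3.5914,1.2050)
  v5: (1-0.192)·(-3.97,-1.5) + 0.192·(-3.06,-0.1) = (-3.7953,-1.2312)
  v6: (1-0.192)·(-2.25,-3.5) + 0.192·(-1.55,-1.78) = (-2.1156,-3.1698)
  v7: (1-0.192)·(1.85,-4.11) + 0.192·(1.77,-1.93) = (1.8346,-3.6914)
  v8: (1-0.192)·(3.35,-1.13) + 0.192·(2.9,0.34) = (3.2636,-0.8478)
Shoelace sum Σ(x_i·y_{i+1} − x_{i+1}·y_i):
  i=1: 2.6820·2.4209 − 0.7129·0.8273 = +5.9030 (running +5.9030)
  i=2: 0.7129·2.9282 − -0.8355·2.4209 = +4.1101 (running +10.0132)
  i=3: -0.8355·1.2050 − -3.5914·2.9282 = +9.5092 (running +19.5224)
  i=4: -3.5914·-1.2312 − -3.7953·1.2050 = +8.9951 (running +28.5176)
  i=5: -3.7953·-3.1698 − -2.1156·-1.2312 = +9.4254 (running +37.9430)
  i=6: -2.1156·-3.6914 − 1.8346·-3.1698 = +13.6250 (running +51.5679)
  i=7: 1.8346·-0.8478 − 3.2636·-3.6914 = +10.4920 (running +62.0600)
  i=8: 3.2636·0.8273 − 2.6820·-0.8478 = +4.9736 (running +67.0336)
Area = |Σ|/2 = |67.0336|/2 = 33.5168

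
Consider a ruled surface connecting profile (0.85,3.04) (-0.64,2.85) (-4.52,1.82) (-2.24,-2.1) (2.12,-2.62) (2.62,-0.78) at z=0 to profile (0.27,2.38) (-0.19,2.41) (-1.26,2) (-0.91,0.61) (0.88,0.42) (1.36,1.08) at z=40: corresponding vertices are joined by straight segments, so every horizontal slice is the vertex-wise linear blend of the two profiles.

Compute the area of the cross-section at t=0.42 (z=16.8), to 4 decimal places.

Cross-section at t=0.42: each vertex is (1-t)·p0[i] + t·p1[i].
  v1: (1-0.42)·(0.85,3.04) + 0.42·(0.27,2.38) = (0.6064,2.7628)
  v2: (1-0.42)·(-0.64,2.85) + 0.42·(-0.19,2.41) = (-0.4510,2.6652)
  v3: (1-0.42)·(-4.52,1.82) + 0.42·(-1.26,2) = (-3.1508,1.8956)
  v4: (1-0.42)·(-2.24,-2.1) + 0.42·(-0.91,0.61) = (-1.6814,-0.9618)
  v5: (1-0.42)·(2.12,-2.62) + 0.42·(0.88,0.42) = (1.5992,-1.3432)
  v6: (1-0.42)·(2.62,-0.78) + 0.42·(1.36,1.08) = (2.0908,0.0012)
Shoelace sum Σ(x_i·y_{i+1} − x_{i+1}·y_i):
  i=1: 0.6064·2.6652 − -0.4510·2.7628 = +2.8622 (running +2.8622)
  i=2: -0.4510·1.8956 − -3.1508·2.6652 = +7.5426 (running +10.4048)
  i=3: -3.1508·-0.9618 − -1.6814·1.8956 = +6.2177 (running +16.6225)
  i=4: -1.6814·-1.3432 − 1.5992·-0.9618 = +3.7966 (running +20.4191)
  i=5: 1.5992·0.0012 − 2.0908·-1.3432 = +2.8103 (running +23.2293)
  i=6: 2.0908·2.7628 − 0.6064·0.0012 = +5.7757 (running +29.0051)
Area = |Σ|/2 = |29.0051|/2 = 14.5025

Area at t=0.42: 14.5025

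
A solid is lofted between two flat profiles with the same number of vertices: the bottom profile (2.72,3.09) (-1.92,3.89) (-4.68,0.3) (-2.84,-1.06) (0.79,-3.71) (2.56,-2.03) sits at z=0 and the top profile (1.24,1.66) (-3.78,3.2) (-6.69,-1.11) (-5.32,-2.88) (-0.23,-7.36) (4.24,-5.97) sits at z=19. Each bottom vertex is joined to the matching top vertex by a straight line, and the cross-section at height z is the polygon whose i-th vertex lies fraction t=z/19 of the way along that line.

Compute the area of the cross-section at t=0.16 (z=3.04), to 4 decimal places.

Area at t=0.16: 40.6968

Cross-section at t=0.16: each vertex is (1-t)·p0[i] + t·p1[i].
  v1: (1-0.16)·(2.72,3.09) + 0.16·(1.24,1.66) = (2.4832,2.8612)
  v2: (1-0.16)·(-1.92,3.89) + 0.16·(-3.78,3.2) = (-2.2176,3.7796)
  v3: (1-0.16)·(-4.68,0.3) + 0.16·(-6.69,-1.11) = (-5.0016,0.0744)
  v4: (1-0.16)·(-2.84,-1.06) + 0.16·(-5.32,-2.88) = (-3.2368,-1.3512)
  v5: (1-0.16)·(0.79,-3.71) + 0.16·(-0.23,-7.36) = (0.6268,-4.2940)
  v6: (1-0.16)·(2.56,-2.03) + 0.16·(4.24,-5.97) = (2.8288,-2.6604)
Shoelace sum Σ(x_i·y_{i+1} − x_{i+1}·y_i):
  i=1: 2.4832·3.7796 − -2.2176·2.8612 = +15.7305 (running +15.7305)
  i=2: -2.2176·0.0744 − -5.0016·3.7796 = +18.7391 (running +34.4696)
  i=3: -5.0016·-1.3512 − -3.2368·0.0744 = +6.9990 (running +41.4685)
  i=4: -3.2368·-4.2940 − 0.6268·-1.3512 = +14.7458 (running +56.2143)
  i=5: 0.6268·-2.6604 − 2.8288·-4.2940 = +10.4793 (running +66.6936)
  i=6: 2.8288·2.8612 − 2.4832·-2.6604 = +14.7001 (running +81.3937)
Area = |Σ|/2 = |81.3937|/2 = 40.6968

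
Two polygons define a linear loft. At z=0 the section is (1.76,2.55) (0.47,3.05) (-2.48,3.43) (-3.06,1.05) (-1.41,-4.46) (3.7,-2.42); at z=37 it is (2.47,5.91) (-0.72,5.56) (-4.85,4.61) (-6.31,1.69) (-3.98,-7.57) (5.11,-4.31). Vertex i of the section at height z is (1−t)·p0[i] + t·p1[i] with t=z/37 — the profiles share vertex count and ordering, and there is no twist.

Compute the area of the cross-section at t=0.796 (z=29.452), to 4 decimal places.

Area at t=0.796: 88.9664

Cross-section at t=0.796: each vertex is (1-t)·p0[i] + t·p1[i].
  v1: (1-0.796)·(1.76,2.55) + 0.796·(2.47,5.91) = (2.3252,5.2246)
  v2: (1-0.796)·(0.47,3.05) + 0.796·(-0.72,5.56) = (-0.4772,5.0480)
  v3: (1-0.796)·(-2.48,3.43) + 0.796·(-4.85,4.61) = (-4.3665,4.3693)
  v4: (1-0.796)·(-3.06,1.05) + 0.796·(-6.31,1.69) = (-5.6470,1.5594)
  v5: (1-0.796)·(-1.41,-4.46) + 0.796·(-3.98,-7.57) = (-3.4557,-6.9356)
  v6: (1-0.796)·(3.7,-2.42) + 0.796·(5.11,-4.31) = (4.8224,-3.9244)
Shoelace sum Σ(x_i·y_{i+1} − x_{i+1}·y_i):
  i=1: 2.3252·5.0480 − -0.4772·5.2246 = +14.2307 (running +14.2307)
  i=2: -0.4772·4.3693 − -4.3665·5.0480 = +19.9568 (running +34.1875)
  i=3: -4.3665·1.5594 − -5.6470·4.3693 = +17.8640 (running +52.0515)
  i=4: -5.6470·-6.9356 − -3.4557·1.5594 = +44.5541 (running +96.6056)
  i=5: -3.4557·-3.9244 − 4.8224·-6.9356 = +47.0075 (running +143.6131)
  i=6: 4.8224·5.2246 − 2.3252·-3.9244 = +34.3197 (running +177.9328)
Area = |Σ|/2 = |177.9328|/2 = 88.9664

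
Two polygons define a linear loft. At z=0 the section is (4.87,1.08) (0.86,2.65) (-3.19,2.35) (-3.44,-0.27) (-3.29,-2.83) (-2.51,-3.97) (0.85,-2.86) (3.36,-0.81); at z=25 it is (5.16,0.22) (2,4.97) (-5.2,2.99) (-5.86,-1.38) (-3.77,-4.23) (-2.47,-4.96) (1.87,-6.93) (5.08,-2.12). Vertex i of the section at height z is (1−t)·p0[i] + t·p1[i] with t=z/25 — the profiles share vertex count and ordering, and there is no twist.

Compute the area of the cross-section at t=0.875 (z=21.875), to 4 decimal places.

Cross-section at t=0.875: each vertex is (1-t)·p0[i] + t·p1[i].
  v1: (1-0.875)·(4.87,1.08) + 0.875·(5.16,0.22) = (5.1238,0.3275)
  v2: (1-0.875)·(0.86,2.65) + 0.875·(2,4.97) = (1.8575,4.6800)
  v3: (1-0.875)·(-3.19,2.35) + 0.875·(-5.2,2.99) = (-4.9487,2.9100)
  v4: (1-0.875)·(-3.44,-0.27) + 0.875·(-5.86,-1.38) = (-5.5575,-1.2412)
  v5: (1-0.875)·(-3.29,-2.83) + 0.875·(-3.77,-4.23) = (-3.7100,-4.0550)
  v6: (1-0.875)·(-2.51,-3.97) + 0.875·(-2.47,-4.96) = (-2.4750,-4.8362)
  v7: (1-0.875)·(0.85,-2.86) + 0.875·(1.87,-6.93) = (1.7425,-6.4212)
  v8: (1-0.875)·(3.36,-0.81) + 0.875·(5.08,-2.12) = (4.8650,-1.9563)
Shoelace sum Σ(x_i·y_{i+1} − x_{i+1}·y_i):
  i=1: 5.1238·4.6800 − 1.8575·0.3275 = +23.3708 (running +23.3708)
  i=2: 1.8575·2.9100 − -4.9487·4.6800 = +28.5655 (running +51.9363)
  i=3: -4.9487·-1.2412 − -5.5575·2.9100 = +22.3150 (running +74.2513)
  i=4: -5.5575·-4.0550 − -3.7100·-1.2412 = +17.9306 (running +92.1819)
  i=5: -3.7100·-4.8362 − -2.4750·-4.0550 = +7.9064 (running +100.0882)
  i=6: -2.4750·-6.4212 − 1.7425·-4.8362 = +24.3198 (running +124.4080)
  i=7: 1.7425·-1.9563 − 4.8650·-6.4212 = +27.8306 (running +152.2386)
  i=8: 4.8650·0.3275 − 5.1238·-1.9563 = +11.6166 (running +163.8552)
Area = |Σ|/2 = |163.8552|/2 = 81.9276

Area at t=0.875: 81.9276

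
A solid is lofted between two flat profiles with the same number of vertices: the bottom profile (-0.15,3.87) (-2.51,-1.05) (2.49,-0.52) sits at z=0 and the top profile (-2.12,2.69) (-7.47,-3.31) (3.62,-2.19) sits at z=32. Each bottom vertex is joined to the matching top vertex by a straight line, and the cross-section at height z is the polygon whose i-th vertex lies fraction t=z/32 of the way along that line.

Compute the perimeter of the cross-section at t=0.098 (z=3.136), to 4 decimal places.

Perimeter at t=0.098: 16.6363

Cross-section at t=0.098: each vertex is (1-t)·p0[i] + t·p1[i].
  v1: (1-0.098)·(-0.15,3.87) + 0.098·(-2.12,2.69) = (-0.3431,3.7544)
  v2: (1-0.098)·(-2.51,-1.05) + 0.098·(-7.47,-3.31) = (-2.9961,-1.2715)
  v3: (1-0.098)·(2.49,-0.52) + 0.098·(3.62,-2.19) = (2.6007,-0.6837)
Perimeter = Σ |v_{i+1} − v_i|:
  edge 1→2: √(-2.6530² + -5.0258²) = 5.6831 (running 5.6831)
  edge 2→3: √(5.5968² + 0.5878²) = 5.6276 (running 11.3107)
  edge 3→1: √(-2.9438² + 4.4380²) = 5.3256 (running 16.6363)
Perimeter = 16.6363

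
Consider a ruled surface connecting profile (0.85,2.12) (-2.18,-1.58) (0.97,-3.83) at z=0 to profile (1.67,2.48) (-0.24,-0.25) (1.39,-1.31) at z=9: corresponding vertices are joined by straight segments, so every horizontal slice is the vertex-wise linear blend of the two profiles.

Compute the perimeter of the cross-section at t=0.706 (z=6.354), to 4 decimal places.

Cross-section at t=0.706: each vertex is (1-t)·p0[i] + t·p1[i].
  v1: (1-0.706)·(0.85,2.12) + 0.706·(1.67,2.48) = (1.4289,2.3742)
  v2: (1-0.706)·(-2.18,-1.58) + 0.706·(-0.24,-0.25) = (-0.8104,-0.6410)
  v3: (1-0.706)·(0.97,-3.83) + 0.706·(1.39,-1.31) = (1.2665,-2.0509)
Perimeter = Σ |v_{i+1} − v_i|:
  edge 1→2: √(-2.2393² + -3.0152²) = 3.7558 (running 3.7558)
  edge 2→3: √(2.0769² + -1.4099²) = 2.5102 (running 6.2660)
  edge 3→1: √(0.1624² + 4.4250²) = 4.4280 (running 10.6940)
Perimeter = 10.6940

Perimeter at t=0.706: 10.6940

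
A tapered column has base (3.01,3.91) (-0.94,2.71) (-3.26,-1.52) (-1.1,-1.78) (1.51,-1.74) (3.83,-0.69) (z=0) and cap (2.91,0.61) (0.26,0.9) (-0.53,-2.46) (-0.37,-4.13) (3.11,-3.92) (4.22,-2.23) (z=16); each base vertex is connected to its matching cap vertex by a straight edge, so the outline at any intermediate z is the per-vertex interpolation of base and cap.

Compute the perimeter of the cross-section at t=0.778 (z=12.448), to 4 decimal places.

Cross-section at t=0.778: each vertex is (1-t)·p0[i] + t·p1[i].
  v1: (1-0.778)·(3.01,3.91) + 0.778·(2.91,0.61) = (2.9322,1.3426)
  v2: (1-0.778)·(-0.94,2.71) + 0.778·(0.26,0.9) = (-0.0064,1.3018)
  v3: (1-0.778)·(-3.26,-1.52) + 0.778·(-0.53,-2.46) = (-1.1361,-2.2513)
  v4: (1-0.778)·(-1.1,-1.78) + 0.778·(-0.37,-4.13) = (-0.5321,-3.6083)
  v5: (1-0.778)·(1.51,-1.74) + 0.778·(3.11,-3.92) = (2.7548,-3.4360)
  v6: (1-0.778)·(3.83,-0.69) + 0.778·(4.22,-2.23) = (4.1334,-1.8881)
Perimeter = Σ |v_{i+1} − v_i|:
  edge 1→2: √(-2.9386² + -0.0408²) = 2.9389 (running 2.9389)
  edge 2→3: √(-1.1297² + -3.5531²) = 3.7284 (running 6.6673)
  edge 3→4: √(0.6040² + -1.3570²) = 1.4853 (running 8.1526)
  edge 4→5: √(3.2869² + 0.1723²) = 3.2914 (running 11.4440)
  edge 5→6: √(1.3786² + 1.5479²) = 2.0728 (running 13.5168)
  edge 6→1: √(-1.2012² + 3.2307²) = 3.4468 (running 16.9636)
Perimeter = 16.9636

Perimeter at t=0.778: 16.9636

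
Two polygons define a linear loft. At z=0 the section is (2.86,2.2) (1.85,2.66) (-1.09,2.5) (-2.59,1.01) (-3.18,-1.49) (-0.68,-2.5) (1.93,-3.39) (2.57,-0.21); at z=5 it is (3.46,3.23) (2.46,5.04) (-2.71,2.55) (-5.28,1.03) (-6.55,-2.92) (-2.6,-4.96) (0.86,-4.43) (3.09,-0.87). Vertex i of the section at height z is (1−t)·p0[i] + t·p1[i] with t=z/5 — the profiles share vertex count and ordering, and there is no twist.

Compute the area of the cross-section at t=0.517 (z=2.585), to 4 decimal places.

Area at t=0.517: 43.9327

Cross-section at t=0.517: each vertex is (1-t)·p0[i] + t·p1[i].
  v1: (1-0.517)·(2.86,2.2) + 0.517·(3.46,3.23) = (3.1702,2.7325)
  v2: (1-0.517)·(1.85,2.66) + 0.517·(2.46,5.04) = (2.1654,3.8905)
  v3: (1-0.517)·(-1.09,2.5) + 0.517·(-2.71,2.55) = (-1.9275,2.5259)
  v4: (1-0.517)·(-2.59,1.01) + 0.517·(-5.28,1.03) = (-3.9807,1.0203)
  v5: (1-0.517)·(-3.18,-1.49) + 0.517·(-6.55,-2.92) = (-4.9223,-2.2293)
  v6: (1-0.517)·(-0.68,-2.5) + 0.517·(-2.6,-4.96) = (-1.6726,-3.7718)
  v7: (1-0.517)·(1.93,-3.39) + 0.517·(0.86,-4.43) = (1.3768,-3.9277)
  v8: (1-0.517)·(2.57,-0.21) + 0.517·(3.09,-0.87) = (2.8388,-0.5512)
Shoelace sum Σ(x_i·y_{i+1} − x_{i+1}·y_i):
  i=1: 3.1702·3.8905 − 2.1654·2.7325 = +6.4166 (running +6.4166)
  i=2: 2.1654·2.5259 − -1.9275·3.8905 = +12.9684 (running +19.3851)
  i=3: -1.9275·1.0203 − -3.9807·2.5259 = +8.0880 (running +27.4730)
  i=4: -3.9807·-2.2293 − -4.9223·1.0203 = +13.8967 (running +41.3697)
  i=5: -4.9223·-3.7718 − -1.6726·-2.2293 = +14.8372 (running +56.2069)
  i=6: -1.6726·-3.9277 − 1.3768·-3.7718 = +11.7627 (running +67.9696)
  i=7: 1.3768·-0.5512 − 2.8388·-3.9277 = +10.3911 (running +78.3607)
  i=8: 2.8388·2.7325 − 3.1702·-0.5512 = +9.5046 (running +87.8653)
Area = |Σ|/2 = |87.8653|/2 = 43.9327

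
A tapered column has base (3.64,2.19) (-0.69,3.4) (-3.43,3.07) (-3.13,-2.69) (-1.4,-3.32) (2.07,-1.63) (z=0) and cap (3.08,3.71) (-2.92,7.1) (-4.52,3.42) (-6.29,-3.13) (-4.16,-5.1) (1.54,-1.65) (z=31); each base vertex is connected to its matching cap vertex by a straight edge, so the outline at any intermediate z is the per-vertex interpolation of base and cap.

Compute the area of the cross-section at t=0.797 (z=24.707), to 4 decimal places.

Cross-section at t=0.797: each vertex is (1-t)·p0[i] + t·p1[i].
  v1: (1-0.797)·(3.64,2.19) + 0.797·(3.08,3.71) = (3.1937,3.4014)
  v2: (1-0.797)·(-0.69,3.4) + 0.797·(-2.92,7.1) = (-2.4673,6.3489)
  v3: (1-0.797)·(-3.43,3.07) + 0.797·(-4.52,3.42) = (-4.2987,3.3489)
  v4: (1-0.797)·(-3.13,-2.69) + 0.797·(-6.29,-3.13) = (-5.6485,-3.0407)
  v5: (1-0.797)·(-1.4,-3.32) + 0.797·(-4.16,-5.1) = (-3.5997,-4.7387)
  v6: (1-0.797)·(2.07,-1.63) + 0.797·(1.54,-1.65) = (1.6476,-1.6459)
Shoelace sum Σ(x_i·y_{i+1} − x_{i+1}·y_i):
  i=1: 3.1937·6.3489 − -2.4673·3.4014 = +28.6688 (running +28.6688)
  i=2: -2.4673·3.3489 − -4.2987·6.3489 = +19.0293 (running +47.6981)
  i=3: -4.2987·-3.0407 − -5.6485·3.3489 = +31.9877 (running +79.6857)
  i=4: -5.6485·-4.7387 − -3.5997·-3.0407 = +15.8208 (running +95.5066)
  i=5: -3.5997·-1.6459 − 1.6476·-4.7387 = +13.7323 (running +109.2389)
  i=6: 1.6476·3.4014 − 3.1937·-1.6459 = +10.8608 (running +120.0996)
Area = |Σ|/2 = |120.0996|/2 = 60.0498

Area at t=0.797: 60.0498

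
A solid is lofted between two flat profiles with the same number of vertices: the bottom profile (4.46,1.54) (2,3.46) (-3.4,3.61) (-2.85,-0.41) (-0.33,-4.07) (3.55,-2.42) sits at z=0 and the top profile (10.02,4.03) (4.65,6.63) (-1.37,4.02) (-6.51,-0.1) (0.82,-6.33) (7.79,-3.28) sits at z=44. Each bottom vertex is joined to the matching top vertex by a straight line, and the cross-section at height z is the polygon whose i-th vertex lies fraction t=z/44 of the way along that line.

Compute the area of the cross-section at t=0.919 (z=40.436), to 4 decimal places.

Area at t=0.919: 118.6953

Cross-section at t=0.919: each vertex is (1-t)·p0[i] + t·p1[i].
  v1: (1-0.919)·(4.46,1.54) + 0.919·(10.02,4.03) = (9.5696,3.8283)
  v2: (1-0.919)·(2,3.46) + 0.919·(4.65,6.63) = (4.4354,6.3732)
  v3: (1-0.919)·(-3.4,3.61) + 0.919·(-1.37,4.02) = (-1.5344,3.9868)
  v4: (1-0.919)·(-2.85,-0.41) + 0.919·(-6.51,-0.1) = (-6.2135,-0.1251)
  v5: (1-0.919)·(-0.33,-4.07) + 0.919·(0.82,-6.33) = (0.7268,-6.1469)
  v6: (1-0.919)·(3.55,-2.42) + 0.919·(7.79,-3.28) = (7.4466,-3.2103)
Shoelace sum Σ(x_i·y_{i+1} − x_{i+1}·y_i):
  i=1: 9.5696·6.3732 − 4.4354·3.8283 = +44.0096 (running +44.0096)
  i=2: 4.4354·3.9868 − -1.5344·6.3732 = +27.4621 (running +71.4717)
  i=3: -1.5344·-0.1251 − -6.2135·3.9868 = +24.9641 (running +96.4358)
  i=4: -6.2135·-6.1469 − 0.7268·-0.1251 = +38.2852 (running +134.7210)
  i=5: 0.7268·-3.2103 − 7.4466·-6.1469 = +43.4401 (running +178.1611)
  i=6: 7.4466·3.8283 − 9.5696·-3.2103 = +59.2295 (running +237.3906)
Area = |Σ|/2 = |237.3906|/2 = 118.6953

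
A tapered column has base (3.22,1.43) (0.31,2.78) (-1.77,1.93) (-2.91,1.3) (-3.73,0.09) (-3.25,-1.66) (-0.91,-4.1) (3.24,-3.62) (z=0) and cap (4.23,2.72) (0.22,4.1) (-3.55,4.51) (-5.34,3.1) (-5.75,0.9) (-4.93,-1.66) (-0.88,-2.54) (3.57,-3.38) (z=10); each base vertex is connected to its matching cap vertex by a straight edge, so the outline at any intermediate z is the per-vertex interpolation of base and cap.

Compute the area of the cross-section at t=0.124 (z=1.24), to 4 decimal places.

Cross-section at t=0.124: each vertex is (1-t)·p0[i] + t·p1[i].
  v1: (1-0.124)·(3.22,1.43) + 0.124·(4.23,2.72) = (3.3452,1.5900)
  v2: (1-0.124)·(0.31,2.78) + 0.124·(0.22,4.1) = (0.2988,2.9437)
  v3: (1-0.124)·(-1.77,1.93) + 0.124·(-3.55,4.51) = (-1.9907,2.2499)
  v4: (1-0.124)·(-2.91,1.3) + 0.124·(-5.34,3.1) = (-3.2113,1.5232)
  v5: (1-0.124)·(-3.73,0.09) + 0.124·(-5.75,0.9) = (-3.9805,0.1904)
  v6: (1-0.124)·(-3.25,-1.66) + 0.124·(-4.93,-1.66) = (-3.4583,-1.6600)
  v7: (1-0.124)·(-0.91,-4.1) + 0.124·(-0.88,-2.54) = (-0.9063,-3.9066)
  v8: (1-0.124)·(3.24,-3.62) + 0.124·(3.57,-3.38) = (3.2809,-3.5902)
Shoelace sum Σ(x_i·y_{i+1} − x_{i+1}·y_i):
  i=1: 3.3452·2.9437 − 0.2988·1.5900 = +9.3722 (running +9.3722)
  i=2: 0.2988·2.2499 − -1.9907·2.9437 = +6.5324 (running +15.9046)
  i=3: -1.9907·1.5232 − -3.2113·2.2499 = +4.1929 (running +20.0975)
  i=4: -3.2113·0.1904 − -3.9805·1.5232 = +5.4515 (running +25.5490)
  i=5: -3.9805·-1.6600 − -3.4583·0.1904 = +7.2662 (running +32.8152)
  i=6: -3.4583·-3.9066 − -0.9063·-1.6600 = +12.0057 (running +44.8209)
  i=7: -0.9063·-3.5902 − 3.2809·-3.9066 = +16.0709 (running +60.8918)
  i=8: 3.2809·1.5900 − 3.3452·-3.5902 = +17.2267 (running +78.1186)
Area = |Σ|/2 = |78.1186|/2 = 39.0593

Area at t=0.124: 39.0593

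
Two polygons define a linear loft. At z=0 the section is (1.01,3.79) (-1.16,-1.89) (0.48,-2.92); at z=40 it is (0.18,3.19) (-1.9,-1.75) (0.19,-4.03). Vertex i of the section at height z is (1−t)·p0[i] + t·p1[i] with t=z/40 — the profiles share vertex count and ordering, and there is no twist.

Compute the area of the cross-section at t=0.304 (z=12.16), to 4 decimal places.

Area at t=0.304: 6.3568

Cross-section at t=0.304: each vertex is (1-t)·p0[i] + t·p1[i].
  v1: (1-0.304)·(1.01,3.79) + 0.304·(0.18,3.19) = (0.7577,3.6076)
  v2: (1-0.304)·(-1.16,-1.89) + 0.304·(-1.9,-1.75) = (-1.3850,-1.8474)
  v3: (1-0.304)·(0.48,-2.92) + 0.304·(0.19,-4.03) = (0.3918,-3.2574)
Shoelace sum Σ(x_i·y_{i+1} − x_{i+1}·y_i):
  i=1: 0.7577·-1.8474 − -1.3850·3.6076 = +3.5966 (running +3.5966)
  i=2: -1.3850·-3.2574 − 0.3918·-1.8474 = +5.2353 (running +8.8319)
  i=3: 0.3918·3.6076 − 0.7577·-3.2574 = +3.8817 (running +12.7136)
Area = |Σ|/2 = |12.7136|/2 = 6.3568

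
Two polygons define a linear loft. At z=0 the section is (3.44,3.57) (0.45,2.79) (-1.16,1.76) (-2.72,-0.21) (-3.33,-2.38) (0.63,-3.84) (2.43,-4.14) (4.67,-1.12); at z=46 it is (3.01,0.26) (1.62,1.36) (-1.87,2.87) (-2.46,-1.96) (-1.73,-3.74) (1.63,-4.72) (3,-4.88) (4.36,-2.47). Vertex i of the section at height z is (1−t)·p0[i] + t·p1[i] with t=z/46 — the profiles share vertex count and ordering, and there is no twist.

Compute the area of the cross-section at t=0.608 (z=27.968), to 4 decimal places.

Cross-section at t=0.608: each vertex is (1-t)·p0[i] + t·p1[i].
  v1: (1-0.608)·(3.44,3.57) + 0.608·(3.01,0.26) = (3.1786,1.5575)
  v2: (1-0.608)·(0.45,2.79) + 0.608·(1.62,1.36) = (1.1614,1.9206)
  v3: (1-0.608)·(-1.16,1.76) + 0.608·(-1.87,2.87) = (-1.5917,2.4349)
  v4: (1-0.608)·(-2.72,-0.21) + 0.608·(-2.46,-1.96) = (-2.5619,-1.2740)
  v5: (1-0.608)·(-3.33,-2.38) + 0.608·(-1.73,-3.74) = (-2.3572,-3.2069)
  v6: (1-0.608)·(0.63,-3.84) + 0.608·(1.63,-4.72) = (1.2380,-4.3750)
  v7: (1-0.608)·(2.43,-4.14) + 0.608·(3,-4.88) = (2.7766,-4.5899)
  v8: (1-0.608)·(4.67,-1.12) + 0.608·(4.36,-2.47) = (4.4815,-1.9408)
Shoelace sum Σ(x_i·y_{i+1} − x_{i+1}·y_i):
  i=1: 3.1786·1.9206 − 1.1614·1.5575 = +4.2958 (running +4.2958)
  i=2: 1.1614·2.4349 − -1.5917·1.9206 = +5.8847 (running +10.1805)
  i=3: -1.5917·-1.2740 − -2.5619·2.4349 = +8.2658 (running +18.4462)
  i=4: -2.5619·-3.2069 − -2.3572·-1.2740 = +5.2127 (running +23.6589)
  i=5: -2.3572·-4.3750 − 1.2380·-3.2069 = +14.2830 (running +37.9419)
  i=6: 1.2380·-4.5899 − 2.7766·-4.3750 = +6.4652 (running +44.4071)
  i=7: 2.7766·-1.9408 − 4.4815·-4.5899 = +15.1811 (running +59.5882)
  i=8: 4.4815·1.5575 − 3.1786·-1.9408 = +13.1490 (running +72.7372)
Area = |Σ|/2 = |72.7372|/2 = 36.3686

Area at t=0.608: 36.3686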